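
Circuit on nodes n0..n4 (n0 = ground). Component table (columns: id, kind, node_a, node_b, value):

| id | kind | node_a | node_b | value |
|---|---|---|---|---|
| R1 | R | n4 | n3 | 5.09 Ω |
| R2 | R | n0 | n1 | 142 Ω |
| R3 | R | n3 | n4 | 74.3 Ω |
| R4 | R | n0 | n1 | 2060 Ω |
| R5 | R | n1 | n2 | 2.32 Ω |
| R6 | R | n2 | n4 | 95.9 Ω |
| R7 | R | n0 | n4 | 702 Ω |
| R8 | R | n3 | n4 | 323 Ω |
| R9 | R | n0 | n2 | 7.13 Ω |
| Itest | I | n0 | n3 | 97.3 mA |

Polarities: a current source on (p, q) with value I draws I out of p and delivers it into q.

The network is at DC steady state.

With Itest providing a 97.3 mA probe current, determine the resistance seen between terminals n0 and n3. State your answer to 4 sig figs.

Apply KCL at each of the 4 non-ground nodes and solve the resulting linear system.
Node n1: branches {R2, R4, R5} → V_1 = 0.5650
Node n2: branches {R5, R6, R9} → V_2 = 0.5749
Node n3: branches {R1, R3, R8, Itest} → V_3 = 9.172
Node n4: branches {R1, R3, R6, R7, R8} → V_4 = 8.715

R_eq = 94.27 Ω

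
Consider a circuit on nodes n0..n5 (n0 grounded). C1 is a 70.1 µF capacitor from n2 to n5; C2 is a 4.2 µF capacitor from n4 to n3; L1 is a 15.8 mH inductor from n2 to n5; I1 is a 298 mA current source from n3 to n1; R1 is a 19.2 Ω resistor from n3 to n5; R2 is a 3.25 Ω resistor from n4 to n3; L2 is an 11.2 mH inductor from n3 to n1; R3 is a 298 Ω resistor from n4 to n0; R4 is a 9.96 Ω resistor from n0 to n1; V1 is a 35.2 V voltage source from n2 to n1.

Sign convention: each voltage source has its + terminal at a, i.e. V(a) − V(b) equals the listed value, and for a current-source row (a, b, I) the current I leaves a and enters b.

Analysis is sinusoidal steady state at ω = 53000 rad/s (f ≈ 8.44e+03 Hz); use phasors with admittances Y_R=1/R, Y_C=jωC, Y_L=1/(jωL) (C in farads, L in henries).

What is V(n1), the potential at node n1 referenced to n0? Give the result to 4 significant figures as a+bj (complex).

-0.8909-0.03448j V

MNA unknowns: 5 node voltages V₁..V_5 plus 1 source current (V1)
C1: Y=0.000+3.715j on G[2,5]
C2: Y=0.000+0.2226j on G[4,3]
L1: Y=0.000-0.001194j on G[2,5]
I1: z[3]−=0.298, z[1]+=0.298
R1: Y=0.05208+0.000j on G[3,5]
R2: Y=0.3077+0.000j on G[4,3]
L2: Y=0.000-0.001685j on G[3,1]
R3: Y=0.003356+0.000j on G[4,0]
R4: Y=0.1004+0.000j on G[0,1]
V1: row V2−V1=35.2, i_V1 at 2,1
solve → V1=-0.8909-0.03448j, V2=34.31-0.03448j, V3=26.85+0.9011j, V4=26.66+1.032j, V5=34.32+0.07026j
aux → i_V1=-0.3890+0.04327j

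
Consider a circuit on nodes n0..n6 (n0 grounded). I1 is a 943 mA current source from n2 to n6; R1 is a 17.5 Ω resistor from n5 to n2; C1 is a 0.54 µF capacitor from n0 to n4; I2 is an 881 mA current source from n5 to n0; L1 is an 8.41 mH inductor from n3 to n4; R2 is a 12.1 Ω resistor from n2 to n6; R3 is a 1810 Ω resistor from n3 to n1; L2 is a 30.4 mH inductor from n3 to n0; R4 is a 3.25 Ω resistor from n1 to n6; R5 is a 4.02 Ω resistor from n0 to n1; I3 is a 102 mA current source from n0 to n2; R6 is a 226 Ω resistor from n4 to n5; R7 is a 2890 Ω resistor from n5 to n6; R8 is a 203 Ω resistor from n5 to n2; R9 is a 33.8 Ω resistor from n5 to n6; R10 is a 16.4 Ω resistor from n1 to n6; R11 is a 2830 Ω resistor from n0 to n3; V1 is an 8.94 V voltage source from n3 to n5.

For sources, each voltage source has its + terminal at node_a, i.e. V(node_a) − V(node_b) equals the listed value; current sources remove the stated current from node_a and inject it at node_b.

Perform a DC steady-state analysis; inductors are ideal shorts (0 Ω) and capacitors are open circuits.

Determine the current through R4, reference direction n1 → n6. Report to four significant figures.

Apply KCL at each of the 6 non-ground nodes and solve the resulting linear system.
Node n1: branches {R3, R4, R5, R10} → V_1 = -0.3393
Node n2: branches {I1, R1, R2, I3, R8} → V_2 = -9.971
Node n3: branches {L1, R3, L2, R11, V1} → V_3 = 0.000
Node n4: branches {C1, L1, R6} → V_4 = 0.000
Node n5: branches {R1, I2, R6, R7, R8, R9, V1} → V_5 = -8.940
Node n6: branches {I1, R2, R4, R7, R9, R10} → V_6 = -0.5687
Source currents: i(L1)=0.03956, i(L2)=-0.6946, i(V1)=0.6549

0.07060 A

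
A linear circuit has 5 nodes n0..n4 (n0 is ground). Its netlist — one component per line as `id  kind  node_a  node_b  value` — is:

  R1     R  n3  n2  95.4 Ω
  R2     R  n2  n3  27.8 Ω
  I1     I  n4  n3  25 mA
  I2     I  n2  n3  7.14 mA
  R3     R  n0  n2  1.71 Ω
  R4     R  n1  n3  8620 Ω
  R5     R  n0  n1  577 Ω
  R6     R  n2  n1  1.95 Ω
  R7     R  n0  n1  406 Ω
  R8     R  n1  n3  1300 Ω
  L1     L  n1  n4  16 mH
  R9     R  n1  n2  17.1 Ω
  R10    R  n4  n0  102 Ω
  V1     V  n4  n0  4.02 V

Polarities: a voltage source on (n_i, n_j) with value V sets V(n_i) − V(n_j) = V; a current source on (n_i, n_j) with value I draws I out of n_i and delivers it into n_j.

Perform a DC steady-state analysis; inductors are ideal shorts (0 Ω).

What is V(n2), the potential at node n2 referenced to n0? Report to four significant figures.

2.009 V

Apply KCL at each of the 4 non-ground nodes and solve the resulting linear system.
Node n1: branches {R4, R5, R6, R7, R8, L1, R9} → V_1 = 4.020
Node n2: branches {R1, R2, I2, R3, R6, R9} → V_2 = 2.009
Node n3: branches {R1, R2, I1, I2, R4, R8} → V_3 = 2.726
Node n4: branches {I1, L1, R10, V1} → V_4 = 4.020
Source currents: i(L1)=-1.167, i(V1)=-1.231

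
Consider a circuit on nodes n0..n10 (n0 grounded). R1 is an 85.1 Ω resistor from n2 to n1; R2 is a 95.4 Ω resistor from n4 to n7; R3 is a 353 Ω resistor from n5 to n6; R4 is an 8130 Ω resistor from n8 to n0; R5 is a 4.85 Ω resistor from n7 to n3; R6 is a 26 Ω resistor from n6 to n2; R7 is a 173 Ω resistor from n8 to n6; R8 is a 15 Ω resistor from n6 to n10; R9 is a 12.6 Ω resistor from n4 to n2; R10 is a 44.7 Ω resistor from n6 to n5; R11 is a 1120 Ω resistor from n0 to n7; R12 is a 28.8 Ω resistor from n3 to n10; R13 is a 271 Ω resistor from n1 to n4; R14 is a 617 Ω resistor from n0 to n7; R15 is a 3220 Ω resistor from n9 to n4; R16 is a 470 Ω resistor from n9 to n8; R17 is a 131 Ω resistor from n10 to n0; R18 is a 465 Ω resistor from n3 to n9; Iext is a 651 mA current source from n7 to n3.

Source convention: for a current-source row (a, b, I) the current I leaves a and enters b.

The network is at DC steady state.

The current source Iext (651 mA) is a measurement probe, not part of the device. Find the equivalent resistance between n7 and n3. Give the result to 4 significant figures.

R_eq = 4.690 Ω

MNA unknowns: 10 node voltages V₁..V_10
R1: Y=0.01175 on G[2,1]
R2: Y=0.01048 on G[4,7]
R3: Y=0.002833 on G[5,6]
R4: Y=0.0001230 on G[8,0]
R5: Y=0.2062 on G[7,3]
R6: Y=0.03846 on G[6,2]
R7: Y=0.005780 on G[8,6]
R8: Y=0.06667 on G[6,10]
R9: Y=0.07937 on G[4,2]
R10: Y=0.02237 on G[6,5]
R11: Y=0.0008929 on G[0,7]
R12: Y=0.03472 on G[3,10]
R13: Y=0.003690 on G[1,4]
R14: Y=0.001621 on G[0,7]
R15: Y=0.0003106 on G[9,4]
R16: Y=0.002128 on G[9,8]
R17: Y=0.007634 on G[10,0]
R18: Y=0.002151 on G[3,9]
Iext: z[7]−=0.651, z[3]+=0.651
solve → V1=-0.1085, V2=-0.06075, V3=1.195, V4=-0.2608, V5=0.3666, V6=0.3666, V7=-1.859, V8=0.4645, V9=0.7576, V10=0.6046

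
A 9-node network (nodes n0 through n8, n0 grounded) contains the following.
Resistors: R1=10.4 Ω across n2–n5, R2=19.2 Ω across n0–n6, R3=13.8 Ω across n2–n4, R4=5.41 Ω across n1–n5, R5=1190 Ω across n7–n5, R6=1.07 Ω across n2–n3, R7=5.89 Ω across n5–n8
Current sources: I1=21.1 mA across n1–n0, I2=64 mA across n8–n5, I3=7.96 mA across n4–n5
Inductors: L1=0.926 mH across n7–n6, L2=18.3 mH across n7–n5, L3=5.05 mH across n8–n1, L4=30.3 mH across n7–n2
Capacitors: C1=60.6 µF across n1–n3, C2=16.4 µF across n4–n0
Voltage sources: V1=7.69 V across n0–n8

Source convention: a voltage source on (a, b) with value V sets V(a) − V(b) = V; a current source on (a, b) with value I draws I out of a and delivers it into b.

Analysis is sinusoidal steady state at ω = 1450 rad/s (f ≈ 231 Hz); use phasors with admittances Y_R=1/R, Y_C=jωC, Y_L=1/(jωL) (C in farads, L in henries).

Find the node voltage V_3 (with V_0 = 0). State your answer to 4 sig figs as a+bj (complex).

-6.416+0.1493j V

Element admittances at ω=1450 rad/s:
  Y(R1) = 0.09615+0.000j S between n2,n5
  Y(R2) = 0.05208+0.000j S between n0,n6
  I1: injects 0.0211 A into n0 (from n1)
  Y(R3) = 0.07246+0.000j S between n2,n4
  Y(R4) = 0.1848+0.000j S between n1,n5
  Y(L1) = 0.000-0.7448j S between n7,n6
  Y(R5) = 0.0008403+0.000j S between n7,n5
  Y(R6) = 0.9346+0.000j S between n2,n3
  Y(C1) = 0.000+0.08787j S between n1,n3
  Y(L2) = 0.000-0.03769j S between n7,n5
  I2: injects 0.064 A into n5 (from n8)
  Y(L3) = 0.000-0.1366j S between n8,n1
  Y(R7) = 0.1698+0.000j S between n5,n8
  I3: injects 0.00796 A into n5 (from n4)
  Y(C2) = 0.000+0.02378j S between n4,n0
  Y(L4) = 0.000-0.02276j S between n7,n2
  V1: constraint V(n0)−V(n8) = 7.69
Assemble and solve the 9×9 MNA system:
  V(n1)=-7.215+0.8890j  V(n2)=-6.347+0.2245j  V(n3)=-6.416+0.1493j  V(n4)=-5.762+2.115j  V(n5)=-6.796+0.1583j  V(n6)=-3.456+3.360j  V(n7)=-3.691+3.118j  V(n8)=-7.690+0.000j
  i(V1)=-0.2092+0.03795j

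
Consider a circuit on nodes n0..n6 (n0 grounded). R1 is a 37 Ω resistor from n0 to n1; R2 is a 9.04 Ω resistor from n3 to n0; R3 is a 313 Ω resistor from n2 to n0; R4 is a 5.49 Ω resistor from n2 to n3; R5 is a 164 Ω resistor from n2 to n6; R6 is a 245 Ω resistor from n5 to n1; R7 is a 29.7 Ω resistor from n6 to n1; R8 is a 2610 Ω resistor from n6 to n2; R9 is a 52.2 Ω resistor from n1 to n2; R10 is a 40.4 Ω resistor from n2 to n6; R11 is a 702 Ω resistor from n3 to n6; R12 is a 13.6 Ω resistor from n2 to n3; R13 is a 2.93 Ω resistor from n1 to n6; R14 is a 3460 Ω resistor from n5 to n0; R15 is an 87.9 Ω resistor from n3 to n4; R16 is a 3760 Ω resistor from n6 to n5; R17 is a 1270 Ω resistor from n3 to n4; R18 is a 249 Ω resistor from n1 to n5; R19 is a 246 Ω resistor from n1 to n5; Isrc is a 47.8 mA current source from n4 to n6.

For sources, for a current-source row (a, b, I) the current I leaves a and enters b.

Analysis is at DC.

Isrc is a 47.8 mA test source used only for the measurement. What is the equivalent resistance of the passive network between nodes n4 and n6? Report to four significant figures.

R_eq = 98.35 Ω

MNA unknowns: 6 node voltages V₁..V_6
R1: Y=0.02703 on G[0,1]
R2: Y=0.1106 on G[3,0]
R3: Y=0.003195 on G[2,0]
R4: Y=0.1821 on G[2,3]
R5: Y=0.006098 on G[2,6]
R6: Y=0.004082 on G[5,1]
R7: Y=0.03367 on G[6,1]
R8: Y=0.0003831 on G[6,2]
R9: Y=0.01916 on G[1,2]
R10: Y=0.02475 on G[2,6]
R11: Y=0.001425 on G[3,6]
R12: Y=0.07353 on G[2,3]
R13: Y=0.3413 on G[1,6]
R14: Y=0.0002890 on G[5,0]
R15: Y=0.01138 on G[3,4]
R16: Y=0.0002660 on G[6,5]
R17: Y=0.0007874 on G[3,4]
R18: Y=0.004016 on G[1,5]
R19: Y=0.004065 on G[1,5]
Isrc: z[4]−=0.0478, z[6]+=0.0478
solve → V1=0.5626, V2=-0.01567, V3=-0.1384, V4=-4.068, V5=0.5512, V6=0.6330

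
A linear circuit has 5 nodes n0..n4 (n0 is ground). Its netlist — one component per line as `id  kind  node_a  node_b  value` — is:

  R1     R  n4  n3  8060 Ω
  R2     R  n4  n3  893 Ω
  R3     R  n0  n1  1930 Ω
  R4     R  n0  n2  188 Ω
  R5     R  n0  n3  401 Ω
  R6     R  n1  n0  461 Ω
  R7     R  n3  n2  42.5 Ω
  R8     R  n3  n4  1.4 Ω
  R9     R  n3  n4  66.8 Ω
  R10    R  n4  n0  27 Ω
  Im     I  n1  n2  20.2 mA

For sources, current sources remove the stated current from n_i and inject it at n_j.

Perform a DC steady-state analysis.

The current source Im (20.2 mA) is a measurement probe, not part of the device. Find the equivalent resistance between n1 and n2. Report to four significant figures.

R_eq = 422.6 Ω

Element admittances at DC:
  Y(R1) = 0.0001241 S between n4,n3
  Y(R2) = 0.001120 S between n4,n3
  Y(R3) = 0.0005181 S between n0,n1
  Y(R4) = 0.005319 S between n0,n2
  Y(R5) = 0.002494 S between n0,n3
  Y(R6) = 0.002169 S between n1,n0
  Y(R7) = 0.02353 S between n3,n2
  Y(R8) = 0.7143 S between n3,n4
  Y(R9) = 0.01497 S between n3,n4
  Y(R10) = 0.03704 S between n4,n0
  Im: injects 0.0202 A into n2 (from n1)
Assemble and solve the 4×4 MNA system:
  V(n1)=-7.517  V(n2)=1.020  V(n3)=0.3915  V(n4)=0.3726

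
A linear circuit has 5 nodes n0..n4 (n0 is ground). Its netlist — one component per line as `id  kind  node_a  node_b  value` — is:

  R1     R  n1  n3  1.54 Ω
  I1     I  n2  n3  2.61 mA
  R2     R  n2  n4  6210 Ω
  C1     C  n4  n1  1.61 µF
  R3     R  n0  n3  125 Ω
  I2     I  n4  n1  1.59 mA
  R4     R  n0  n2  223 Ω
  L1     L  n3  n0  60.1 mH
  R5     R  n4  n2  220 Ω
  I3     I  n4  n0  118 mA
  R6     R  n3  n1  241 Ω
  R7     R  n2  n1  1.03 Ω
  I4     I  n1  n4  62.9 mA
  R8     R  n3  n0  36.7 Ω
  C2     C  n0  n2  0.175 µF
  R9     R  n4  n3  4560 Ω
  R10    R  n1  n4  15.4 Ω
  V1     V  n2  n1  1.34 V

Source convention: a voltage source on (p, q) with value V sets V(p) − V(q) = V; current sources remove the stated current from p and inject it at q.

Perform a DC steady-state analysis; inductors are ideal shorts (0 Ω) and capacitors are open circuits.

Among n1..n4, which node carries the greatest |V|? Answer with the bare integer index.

2

Element admittances at DC:
  Y(R1) = 0.6494 S between n1,n3
  I1: injects 0.00261 A into n3 (from n2)
  Y(R2) = 0.0001610 S between n2,n4
  Y(C1) = 0.000 S between n4,n1
  Y(R3) = 0.008000 S between n0,n3
  I2: injects 0.00159 A into n1 (from n4)
  Y(R4) = 0.004484 S between n0,n2
  L1: short n3↔n0 (DC inductor)
  Y(R5) = 0.004545 S between n4,n2
  I3: injects 0.118 A into n0 (from n4)
  Y(R6) = 0.004149 S between n3,n1
  Y(R7) = 0.9709 S between n2,n1
  I4: injects 0.0629 A into n4 (from n1)
  Y(R8) = 0.02725 S between n3,n0
  Y(C2) = 0.000 S between n0,n2
  Y(R9) = 0.0002193 S between n4,n3
  Y(R10) = 0.06494 S between n1,n4
  V1: constraint V(n2)−V(n1) = 1.34
Assemble and solve the 6×6 MNA system:
  V(n1)=-0.1921  V(n2)=1.148  V(n3)=0.000  V(n4)=-0.9127
  i(L1)=-0.1231  i(V1)=-1.318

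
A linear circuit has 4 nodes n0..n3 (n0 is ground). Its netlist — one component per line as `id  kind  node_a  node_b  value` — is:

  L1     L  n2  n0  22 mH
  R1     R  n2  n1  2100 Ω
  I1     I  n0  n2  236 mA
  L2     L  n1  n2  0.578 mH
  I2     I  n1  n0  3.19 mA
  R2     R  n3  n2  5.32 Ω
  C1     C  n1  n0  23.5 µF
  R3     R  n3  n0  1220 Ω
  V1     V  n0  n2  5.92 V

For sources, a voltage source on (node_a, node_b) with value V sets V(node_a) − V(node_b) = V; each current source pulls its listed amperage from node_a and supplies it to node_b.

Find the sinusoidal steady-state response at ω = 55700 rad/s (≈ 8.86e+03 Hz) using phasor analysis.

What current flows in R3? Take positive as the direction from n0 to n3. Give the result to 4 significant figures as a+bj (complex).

Apply KCL at each of the 3 non-ground nodes and solve the resulting linear system.
Node n1: branches {R1, L2, I2, C1} → V_1 = 0.1439+0.004756j
Node n2: branches {L1, R1, I1, L2, R2, V1} → V_2 = -5.920+0.000j
Node n3: branches {R2, R3} → V_3 = -5.894+0.000j
Source currents: i(V1)=-0.2439+0.1932j

0.004831+0.000j A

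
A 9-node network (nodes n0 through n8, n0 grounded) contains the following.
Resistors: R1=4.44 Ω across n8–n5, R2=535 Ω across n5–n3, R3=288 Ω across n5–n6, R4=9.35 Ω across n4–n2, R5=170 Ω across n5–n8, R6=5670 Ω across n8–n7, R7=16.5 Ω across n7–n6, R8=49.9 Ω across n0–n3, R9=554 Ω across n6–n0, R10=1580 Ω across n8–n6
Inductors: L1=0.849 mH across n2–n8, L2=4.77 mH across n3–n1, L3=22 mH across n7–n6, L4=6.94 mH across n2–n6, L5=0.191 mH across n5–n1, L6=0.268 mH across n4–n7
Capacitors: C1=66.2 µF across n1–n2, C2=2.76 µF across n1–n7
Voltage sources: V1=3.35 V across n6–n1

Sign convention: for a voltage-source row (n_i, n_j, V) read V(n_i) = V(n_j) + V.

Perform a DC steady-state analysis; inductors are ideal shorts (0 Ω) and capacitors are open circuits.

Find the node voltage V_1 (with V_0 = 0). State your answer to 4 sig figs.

-0.2768 V

MNA unknowns: 8 node voltages V₁..V_8 plus 7 source currents (L1, L2, L3, L4, L5, L6, V1)
R1: Y=0.2252 on G[8,5]
R2: Y=0.001869 on G[5,3]
L1: row V2−V8=0, i_L1 at 2,8
R3: Y=0.003472 on G[5,6]
R4: Y=0.1070 on G[4,2]
R5: Y=0.005882 on G[5,8]
L2: row V3−V1=0, i_L2 at 3,1
L3: row V7−V6=0, i_L3 at 7,6
C1: Y=0.000 on G[1,2]
R6: Y=0.0001764 on G[8,7]
R7: Y=0.06061 on G[7,6]
L4: row V2−V6=0, i_L4 at 2,6
R8: Y=0.02004 on G[0,3]
L5: row V5−V1=0, i_L5 at 5,1
R9: Y=0.001805 on G[6,0]
L6: row V4−V7=0, i_L6 at 4,7
C2: Y=0.000 on G[1,7]
R10: Y=0.0006329 on G[8,6]
V1: row V6−V1=3.35, i_V1 at 6,1
solve → V1=-0.2768, V2=3.073, V3=-0.2768, V4=3.073, V5=-0.2768, V6=3.073, V7=3.073, V8=3.073
aux → i_L1=0.7742, i_L2=0.005547, i_L3=0.000, i_L4=-0.7742, i_L5=0.7858, i_L6=0.000, i_V1=-0.7914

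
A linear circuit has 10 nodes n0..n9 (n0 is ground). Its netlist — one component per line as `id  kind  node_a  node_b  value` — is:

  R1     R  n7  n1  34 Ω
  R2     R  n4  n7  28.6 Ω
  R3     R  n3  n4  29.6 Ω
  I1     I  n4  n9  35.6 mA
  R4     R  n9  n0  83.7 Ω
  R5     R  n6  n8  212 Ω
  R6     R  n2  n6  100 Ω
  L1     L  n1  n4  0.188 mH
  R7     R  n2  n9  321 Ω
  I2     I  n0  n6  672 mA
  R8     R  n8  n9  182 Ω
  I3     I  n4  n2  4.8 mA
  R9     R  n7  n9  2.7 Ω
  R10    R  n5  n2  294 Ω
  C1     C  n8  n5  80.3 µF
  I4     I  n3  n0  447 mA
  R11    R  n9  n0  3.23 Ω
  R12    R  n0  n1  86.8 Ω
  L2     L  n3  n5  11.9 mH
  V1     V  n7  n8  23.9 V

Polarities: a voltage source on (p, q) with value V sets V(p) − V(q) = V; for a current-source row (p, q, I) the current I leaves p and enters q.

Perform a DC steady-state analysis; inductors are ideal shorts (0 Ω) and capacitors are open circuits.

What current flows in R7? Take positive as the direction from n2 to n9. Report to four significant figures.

0.1106 A

Element admittances at DC:
  Y(R1) = 0.02941 S between n7,n1
  Y(R2) = 0.03497 S between n4,n7
  Y(R3) = 0.03378 S between n3,n4
  I1: injects 0.0356 A into n9 (from n4)
  Y(R4) = 0.01195 S between n9,n0
  Y(R5) = 0.004717 S between n6,n8
  Y(R6) = 0.01000 S between n2,n6
  L1: short n1↔n4 (DC inductor)
  Y(R7) = 0.003115 S between n2,n9
  I2: injects 0.672 A into n6 (from n0)
  Y(R8) = 0.005495 S between n8,n9
  I3: injects 0.0048 A into n2 (from n4)
  Y(R9) = 0.3704 S between n7,n9
  Y(R10) = 0.003401 S between n5,n2
  Y(C1) = 0.000 S between n8,n5
  I4: injects 0.447 A into n0 (from n3)
  Y(R11) = 0.3096 S between n9,n0
  Y(R12) = 0.01152 S between n0,n1
  L2: short n3↔n5 (DC inductor)
  V1: constraint V(n7)−V(n8) = 23.9
Assemble and solve the 12×12 MNA system:
  V(n1)=-3.042  V(n2)=36.31  V(n3)=-11.46  V(n4)=-3.042  V(n5)=-11.46  V(n6)=63.14  V(n7)=1.461  V(n8)=-22.44  V(n9)=0.8087
  i(L1)=0.1675  i(L2)=-0.1625  i(V1)=-0.5314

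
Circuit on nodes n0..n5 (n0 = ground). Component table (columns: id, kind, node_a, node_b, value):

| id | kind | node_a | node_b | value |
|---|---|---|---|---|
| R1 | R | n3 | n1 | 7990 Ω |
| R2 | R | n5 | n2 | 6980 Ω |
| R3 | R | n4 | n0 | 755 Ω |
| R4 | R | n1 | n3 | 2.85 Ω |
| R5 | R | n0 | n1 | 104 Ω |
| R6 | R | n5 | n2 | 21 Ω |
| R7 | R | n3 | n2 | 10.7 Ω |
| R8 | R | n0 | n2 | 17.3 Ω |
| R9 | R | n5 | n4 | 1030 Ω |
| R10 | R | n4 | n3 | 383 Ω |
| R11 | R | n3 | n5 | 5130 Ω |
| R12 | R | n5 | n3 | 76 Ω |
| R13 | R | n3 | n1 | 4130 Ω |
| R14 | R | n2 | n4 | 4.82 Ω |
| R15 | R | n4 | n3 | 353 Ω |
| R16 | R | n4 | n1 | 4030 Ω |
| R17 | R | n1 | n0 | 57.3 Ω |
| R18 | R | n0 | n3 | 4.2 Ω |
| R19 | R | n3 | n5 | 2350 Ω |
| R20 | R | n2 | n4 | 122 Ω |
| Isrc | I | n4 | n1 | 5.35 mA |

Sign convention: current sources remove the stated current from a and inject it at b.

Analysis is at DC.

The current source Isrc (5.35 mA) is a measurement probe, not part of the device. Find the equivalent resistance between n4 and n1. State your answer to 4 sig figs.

R_eq = 12.90 Ω

MNA unknowns: 5 node voltages V₁..V_5
R1: Y=0.0001252 on G[3,1]
R2: Y=0.0001433 on G[5,2]
R3: Y=0.001325 on G[4,0]
R4: Y=0.3509 on G[1,3]
R5: Y=0.009615 on G[0,1]
R6: Y=0.04762 on G[5,2]
R7: Y=0.09346 on G[3,2]
R8: Y=0.05780 on G[0,2]
R9: Y=0.0009709 on G[5,4]
R10: Y=0.002611 on G[4,3]
R11: Y=0.0001949 on G[3,5]
R12: Y=0.01316 on G[5,3]
R13: Y=0.0002421 on G[3,1]
R14: Y=0.2075 on G[2,4]
R15: Y=0.002833 on G[4,3]
R16: Y=0.0002481 on G[4,1]
R17: Y=0.01745 on G[1,0]
R18: Y=0.2381 on G[0,3]
R19: Y=0.0004255 on G[3,5]
R20: Y=0.008197 on G[2,4]
Isrc: z[4]−=0.00535, z[1]+=0.00535
solve → V1=0.01859, V2=-0.02750, V3=0.004844, V4=-0.05039, V5=-0.02073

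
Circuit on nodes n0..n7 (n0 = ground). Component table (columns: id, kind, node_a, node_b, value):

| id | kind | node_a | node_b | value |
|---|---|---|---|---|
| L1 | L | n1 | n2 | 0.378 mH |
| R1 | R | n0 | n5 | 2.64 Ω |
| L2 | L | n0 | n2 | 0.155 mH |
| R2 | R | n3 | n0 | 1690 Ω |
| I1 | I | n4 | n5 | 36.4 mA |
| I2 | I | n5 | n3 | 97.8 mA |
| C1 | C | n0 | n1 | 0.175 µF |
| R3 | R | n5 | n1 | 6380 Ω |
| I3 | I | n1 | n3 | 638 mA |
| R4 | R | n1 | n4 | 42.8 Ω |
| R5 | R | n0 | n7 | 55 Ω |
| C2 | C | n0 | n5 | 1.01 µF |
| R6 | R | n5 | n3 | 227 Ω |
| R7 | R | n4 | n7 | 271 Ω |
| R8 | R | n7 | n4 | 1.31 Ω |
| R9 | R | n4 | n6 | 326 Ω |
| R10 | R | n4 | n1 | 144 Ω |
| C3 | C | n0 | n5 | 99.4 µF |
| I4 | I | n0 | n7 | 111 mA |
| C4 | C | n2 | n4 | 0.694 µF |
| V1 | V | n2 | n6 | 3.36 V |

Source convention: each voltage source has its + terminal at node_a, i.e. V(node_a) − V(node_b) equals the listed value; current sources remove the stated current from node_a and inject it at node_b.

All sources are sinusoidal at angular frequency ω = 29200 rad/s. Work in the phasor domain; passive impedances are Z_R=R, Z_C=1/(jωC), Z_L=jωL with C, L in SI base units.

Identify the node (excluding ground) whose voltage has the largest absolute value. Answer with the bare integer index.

Element admittances at ω=29200 rad/s:
  Y(L1) = 0.000-0.09060j S between n1,n2
  Y(R1) = 0.3788+0.000j S between n0,n5
  Y(L2) = 0.000-0.2209j S between n0,n2
  Y(R2) = 0.0005917+0.000j S between n3,n0
  I1: injects 0.0364 A into n5 (from n4)
  I2: injects 0.0978 A into n3 (from n5)
  Y(C1) = 0.000+0.005110j S between n0,n1
  Y(R3) = 0.0001567+0.000j S between n5,n1
  I3: injects 0.638 A into n3 (from n1)
  Y(R4) = 0.02336+0.000j S between n1,n4
  Y(R5) = 0.01818+0.000j S between n0,n7
  Y(C2) = 0.000+0.02949j S between n0,n5
  Y(R6) = 0.004405+0.000j S between n5,n3
  Y(R7) = 0.003690+0.000j S between n4,n7
  Y(R8) = 0.7634+0.000j S between n7,n4
  Y(R9) = 0.003067+0.000j S between n4,n6
  Y(R10) = 0.006944+0.000j S between n4,n1
  Y(C3) = 0.000+2.902j S between n0,n5
  I4: injects 0.111 A into n7 (from n0)
  Y(C4) = 0.000+0.02026j S between n2,n4
  V1: constraint V(n2)−V(n6) = 3.36
Assemble and solve the 8×8 MNA system:
  V(n1)=-2.069-10.03j  V(n2)=-0.5214-2.689j  V(n3)=147.3-0.1736j  V(n4)=-1.285-5.804j  V(n5)=0.02495-0.1970j  V(n6)=-3.881-2.689j  V(n7)=-1.114-5.669j
  i(V1)=-0.007964+0.009555j

3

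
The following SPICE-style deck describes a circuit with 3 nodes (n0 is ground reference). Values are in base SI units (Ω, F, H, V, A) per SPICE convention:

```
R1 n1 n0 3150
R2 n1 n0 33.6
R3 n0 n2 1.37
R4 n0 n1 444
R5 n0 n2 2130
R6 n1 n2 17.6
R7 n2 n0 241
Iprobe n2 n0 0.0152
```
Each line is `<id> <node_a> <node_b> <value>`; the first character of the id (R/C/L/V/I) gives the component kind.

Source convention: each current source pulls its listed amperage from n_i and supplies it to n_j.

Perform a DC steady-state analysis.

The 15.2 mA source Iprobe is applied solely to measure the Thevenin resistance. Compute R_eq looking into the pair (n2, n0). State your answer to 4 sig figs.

MNA unknowns: 2 node voltages V₁..V_2
R1: Y=0.0003175 on G[1,0]
R2: Y=0.02976 on G[1,0]
R3: Y=0.7299 on G[0,2]
R4: Y=0.002252 on G[0,1]
R5: Y=0.0004695 on G[0,2]
R6: Y=0.05682 on G[1,2]
R7: Y=0.004149 on G[2,0]
Iprobe: z[2]−=0.0152, z[0]+=0.0152
solve → V1=-0.01283, V2=-0.02013

R_eq = 1.324 Ω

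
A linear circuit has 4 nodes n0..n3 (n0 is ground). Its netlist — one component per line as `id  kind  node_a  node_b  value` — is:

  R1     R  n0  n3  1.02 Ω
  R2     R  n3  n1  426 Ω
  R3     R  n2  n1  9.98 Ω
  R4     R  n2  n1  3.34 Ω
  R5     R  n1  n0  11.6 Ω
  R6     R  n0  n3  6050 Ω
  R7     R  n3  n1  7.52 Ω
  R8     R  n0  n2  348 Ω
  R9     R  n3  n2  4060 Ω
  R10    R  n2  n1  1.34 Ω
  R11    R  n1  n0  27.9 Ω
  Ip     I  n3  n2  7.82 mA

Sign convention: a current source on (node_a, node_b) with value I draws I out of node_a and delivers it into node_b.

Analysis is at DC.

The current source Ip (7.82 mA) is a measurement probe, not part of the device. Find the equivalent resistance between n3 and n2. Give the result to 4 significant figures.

R_eq = 4.910 Ω

MNA unknowns: 3 node voltages V₁..V_3
R1: Y=0.9804 on G[0,3]
R2: Y=0.002347 on G[3,1]
R3: Y=0.1002 on G[2,1]
R4: Y=0.2994 on G[2,1]
R5: Y=0.08621 on G[1,0]
R6: Y=0.0001653 on G[0,3]
R7: Y=0.1330 on G[3,1]
R8: Y=0.002874 on G[0,2]
R9: Y=0.0002463 on G[3,2]
R10: Y=0.7463 on G[2,1]
R11: Y=0.03584 on G[1,0]
Ip: z[3]−=0.00782, z[2]+=0.00782
solve → V1=0.02807, V2=0.03480, V3=-0.003596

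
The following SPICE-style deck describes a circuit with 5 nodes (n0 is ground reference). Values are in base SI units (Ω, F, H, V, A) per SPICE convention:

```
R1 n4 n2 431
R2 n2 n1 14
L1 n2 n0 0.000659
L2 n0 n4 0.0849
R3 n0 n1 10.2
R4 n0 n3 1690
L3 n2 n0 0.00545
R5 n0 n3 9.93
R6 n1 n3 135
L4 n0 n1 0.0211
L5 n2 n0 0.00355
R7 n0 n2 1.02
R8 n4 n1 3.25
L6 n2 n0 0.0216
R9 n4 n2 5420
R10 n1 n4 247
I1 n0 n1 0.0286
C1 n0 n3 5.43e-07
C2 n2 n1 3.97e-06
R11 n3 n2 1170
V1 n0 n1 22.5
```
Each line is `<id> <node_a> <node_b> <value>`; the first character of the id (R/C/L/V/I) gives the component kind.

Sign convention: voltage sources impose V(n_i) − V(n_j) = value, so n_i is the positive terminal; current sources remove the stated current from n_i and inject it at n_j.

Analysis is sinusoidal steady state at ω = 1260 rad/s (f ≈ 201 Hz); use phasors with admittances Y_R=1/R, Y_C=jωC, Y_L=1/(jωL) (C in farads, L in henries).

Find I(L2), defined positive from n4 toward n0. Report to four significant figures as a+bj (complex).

-0.006259+0.2085j A

Element admittances at ω=1260 rad/s:
  Y(R1) = 0.002320+0.000j S between n4,n2
  Y(R2) = 0.07143+0.000j S between n2,n1
  Y(L1) = 0.000-1.204j S between n2,n0
  Y(L2) = 0.000-0.009348j S between n0,n4
  Y(R3) = 0.09804+0.000j S between n0,n1
  Y(R4) = 0.0005917+0.000j S between n0,n3
  Y(L3) = 0.000-0.1456j S between n2,n0
  Y(R5) = 0.1007+0.000j S between n0,n3
  Y(R6) = 0.007407+0.000j S between n1,n3
  Y(L4) = 0.000-0.03761j S between n0,n1
  Y(L5) = 0.000-0.2236j S between n2,n0
  Y(R7) = 0.9804+0.000j S between n0,n2
  Y(R8) = 0.3077+0.000j S between n4,n1
  Y(L6) = 0.000-0.03674j S between n2,n0
  Y(R9) = 0.0001845+0.000j S between n4,n2
  Y(R10) = 0.004049+0.000j S between n1,n4
  I1: injects 0.0286 A into n1 (from n0)
  Y(C1) = 0.000+0.0006842j S between n0,n3
  Y(C2) = 0.000+0.005002j S between n2,n1
  Y(R11) = 0.0008547+0.000j S between n3,n2
  V1: constraint V(n0)−V(n1) = 22.5
Assemble and solve the 5×5 MNA system:
  V(n1)=-22.50+0.000j  V(n2)=-0.4262-0.7566j  V(n3)=-1.525+0.003618j  V(n4)=-22.30-0.6695j
  i(V1)=-4.031+0.9986j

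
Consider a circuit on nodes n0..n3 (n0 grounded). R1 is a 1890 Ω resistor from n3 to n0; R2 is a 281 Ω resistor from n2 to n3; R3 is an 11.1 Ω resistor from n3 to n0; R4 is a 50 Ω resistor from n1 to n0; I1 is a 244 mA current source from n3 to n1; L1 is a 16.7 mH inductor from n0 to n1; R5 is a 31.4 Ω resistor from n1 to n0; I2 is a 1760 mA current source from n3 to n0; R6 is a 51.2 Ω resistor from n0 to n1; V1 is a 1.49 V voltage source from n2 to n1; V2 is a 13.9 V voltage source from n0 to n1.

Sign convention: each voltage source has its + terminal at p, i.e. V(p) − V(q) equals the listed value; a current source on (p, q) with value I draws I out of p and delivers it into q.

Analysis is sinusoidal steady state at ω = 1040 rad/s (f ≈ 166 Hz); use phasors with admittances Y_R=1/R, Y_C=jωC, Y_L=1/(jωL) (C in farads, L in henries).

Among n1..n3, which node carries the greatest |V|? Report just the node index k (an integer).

Element admittances at ω=1040 rad/s:
  Y(R1) = 0.0005291+0.000j S between n3,n0
  Y(R2) = 0.003559+0.000j S between n2,n3
  Y(R3) = 0.09009+0.000j S between n3,n0
  Y(R4) = 0.02000+0.000j S between n1,n0
  I1: injects 0.244 A into n1 (from n3)
  Y(L1) = 0.000-0.05758j S between n0,n1
  Y(R5) = 0.03185+0.000j S between n1,n0
  I2: injects 1.76 A into n0 (from n3)
  Y(R6) = 0.01953+0.000j S between n0,n1
  V1: constraint V(n2)−V(n1) = 1.49
  V2: constraint V(n0)−V(n1) = 13.9
Assemble and solve the 5×5 MNA system:
  V(n1)=-13.90+0.000j  V(n2)=-12.41+0.000j  V(n3)=-21.75+0.000j
  i(V1)=-0.03323+0.000j  i(V2)=-1.203+0.8003j

3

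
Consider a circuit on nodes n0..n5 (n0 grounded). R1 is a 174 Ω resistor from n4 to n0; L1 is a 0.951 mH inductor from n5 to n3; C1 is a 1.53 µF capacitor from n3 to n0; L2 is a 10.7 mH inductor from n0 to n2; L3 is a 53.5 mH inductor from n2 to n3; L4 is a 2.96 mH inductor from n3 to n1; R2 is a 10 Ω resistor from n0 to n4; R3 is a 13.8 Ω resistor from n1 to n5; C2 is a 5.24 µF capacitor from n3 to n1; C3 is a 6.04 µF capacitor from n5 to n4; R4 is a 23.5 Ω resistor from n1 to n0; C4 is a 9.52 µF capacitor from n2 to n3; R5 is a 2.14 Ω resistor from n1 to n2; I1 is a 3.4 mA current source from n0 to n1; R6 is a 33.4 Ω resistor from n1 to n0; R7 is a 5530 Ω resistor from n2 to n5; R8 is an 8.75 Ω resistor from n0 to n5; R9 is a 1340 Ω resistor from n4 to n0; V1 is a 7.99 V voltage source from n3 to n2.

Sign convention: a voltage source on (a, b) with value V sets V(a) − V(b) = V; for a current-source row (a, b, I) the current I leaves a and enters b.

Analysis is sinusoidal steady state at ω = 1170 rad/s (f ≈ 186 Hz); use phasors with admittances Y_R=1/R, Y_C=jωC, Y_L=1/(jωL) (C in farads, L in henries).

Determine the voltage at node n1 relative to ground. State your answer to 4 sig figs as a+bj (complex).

-2.795-3.475j V

Apply KCL at each of the 5 non-ground nodes and solve the resulting linear system.
Node n1: branches {L4, R3, C2, R4, R5, I1, R6} → V_1 = -2.795-3.475j
Node n2: branches {L2, L3, C4, R5, R7, V1} → V_2 = -5.496-1.073j
Node n3: branches {L1, C1, L3, L4, C2, C4, V1} → V_3 = 2.494-1.073j
Node n4: branches {R1, R2, C3, R9} → V_4 = 0.1306+0.1515j
Node n5: branches {L1, R3, C3, R7, R8} → V_5 = 2.414-1.817j
Source currents: i(V1)=-1.350+1.600j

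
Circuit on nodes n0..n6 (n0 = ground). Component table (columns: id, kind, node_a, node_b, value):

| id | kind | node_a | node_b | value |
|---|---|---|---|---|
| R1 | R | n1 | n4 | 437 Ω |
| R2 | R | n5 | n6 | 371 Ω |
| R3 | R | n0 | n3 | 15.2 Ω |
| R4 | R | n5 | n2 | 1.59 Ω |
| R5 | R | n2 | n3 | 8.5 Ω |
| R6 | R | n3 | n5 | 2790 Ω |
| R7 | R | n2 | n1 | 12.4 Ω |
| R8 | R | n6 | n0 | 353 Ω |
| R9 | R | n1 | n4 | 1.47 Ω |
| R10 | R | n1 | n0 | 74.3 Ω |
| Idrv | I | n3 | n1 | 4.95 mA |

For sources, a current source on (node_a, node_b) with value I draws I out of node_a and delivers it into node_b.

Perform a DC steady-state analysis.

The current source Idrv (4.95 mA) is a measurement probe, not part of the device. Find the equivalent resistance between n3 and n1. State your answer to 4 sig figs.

Apply KCL at each of the 6 non-ground nodes and solve the resulting linear system.
Node n1: branches {R1, R7, R9, R10, Idrv} → V_1 = 0.06913
Node n2: branches {R4, R5, R7} → V_2 = 0.01929
Node n3: branches {R3, R5, R6, Idrv} → V_3 = -0.01455
Node n4: branches {R1, R9} → V_4 = 0.06913
Node n5: branches {R2, R4, R6} → V_5 = 0.01923
Node n6: branches {R2, R8} → V_6 = 0.009376

R_eq = 16.91 Ω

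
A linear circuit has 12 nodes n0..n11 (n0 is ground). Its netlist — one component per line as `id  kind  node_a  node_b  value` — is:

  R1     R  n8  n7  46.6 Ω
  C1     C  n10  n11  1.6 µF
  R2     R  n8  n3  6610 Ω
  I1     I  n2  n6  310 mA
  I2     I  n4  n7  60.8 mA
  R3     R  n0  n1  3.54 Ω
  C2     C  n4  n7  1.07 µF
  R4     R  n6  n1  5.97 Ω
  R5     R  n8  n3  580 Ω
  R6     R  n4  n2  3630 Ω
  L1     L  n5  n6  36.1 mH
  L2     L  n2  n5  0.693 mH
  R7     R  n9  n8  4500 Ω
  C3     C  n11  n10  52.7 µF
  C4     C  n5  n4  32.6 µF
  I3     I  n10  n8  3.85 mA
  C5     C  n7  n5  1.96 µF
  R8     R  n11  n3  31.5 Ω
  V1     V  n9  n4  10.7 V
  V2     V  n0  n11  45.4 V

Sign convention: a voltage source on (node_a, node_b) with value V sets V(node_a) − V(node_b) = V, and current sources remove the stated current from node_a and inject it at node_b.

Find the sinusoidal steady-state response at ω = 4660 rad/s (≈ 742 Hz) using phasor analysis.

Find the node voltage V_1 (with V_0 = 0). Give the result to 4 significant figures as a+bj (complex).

-0.1917+0.3520j V

Element admittances at ω=4660 rad/s:
  Y(R1) = 0.02146+0.000j S between n8,n7
  Y(C1) = 0.000+0.007456j S between n10,n11
  Y(R2) = 0.0001513+0.000j S between n8,n3
  I1: injects 0.31 A into n6 (from n2)
  I2: injects 0.0608 A into n7 (from n4)
  Y(R3) = 0.2825+0.000j S between n0,n1
  Y(C2) = 0.000+0.004986j S between n4,n7
  Y(R4) = 0.1675+0.000j S between n6,n1
  Y(R5) = 0.001724+0.000j S between n8,n3
  Y(R6) = 0.0002755+0.000j S between n4,n2
  Y(L1) = 0.000-0.005944j S between n5,n6
  Y(L2) = 0.000-0.3097j S between n2,n5
  Y(R7) = 0.0002222+0.000j S between n9,n8
  Y(C3) = 0.000+0.2456j S between n11,n10
  Y(C4) = 0.000+0.1519j S between n5,n4
  I3: injects 0.00385 A into n8 (from n10)
  Y(C5) = 0.000+0.009134j S between n7,n5
  Y(R8) = 0.03175+0.000j S between n11,n3
  V1: constraint V(n9)−V(n4) = 10.7
  V2: constraint V(n0)−V(n11) = 45.4
Assemble and solve the 13×13 MNA system:
  V(n1)=-0.1917+0.3520j  V(n2)=-17.24-61.32j  V(n3)=-43.57-3.132j  V(n4)=-17.02-59.93j  V(n5)=-17.24-60.32j  V(n6)=-0.5151+0.9457j  V(n7)=-10.18-60.75j  V(n8)=-12.64-56.16j  V(n9)=-6.316-59.93j  V(n10)=-45.40+0.01522j  V(n11)=-45.40+0.000j
  i(V1)=-0.001405+0.0008395j  i(V2)=-0.05416+0.09944j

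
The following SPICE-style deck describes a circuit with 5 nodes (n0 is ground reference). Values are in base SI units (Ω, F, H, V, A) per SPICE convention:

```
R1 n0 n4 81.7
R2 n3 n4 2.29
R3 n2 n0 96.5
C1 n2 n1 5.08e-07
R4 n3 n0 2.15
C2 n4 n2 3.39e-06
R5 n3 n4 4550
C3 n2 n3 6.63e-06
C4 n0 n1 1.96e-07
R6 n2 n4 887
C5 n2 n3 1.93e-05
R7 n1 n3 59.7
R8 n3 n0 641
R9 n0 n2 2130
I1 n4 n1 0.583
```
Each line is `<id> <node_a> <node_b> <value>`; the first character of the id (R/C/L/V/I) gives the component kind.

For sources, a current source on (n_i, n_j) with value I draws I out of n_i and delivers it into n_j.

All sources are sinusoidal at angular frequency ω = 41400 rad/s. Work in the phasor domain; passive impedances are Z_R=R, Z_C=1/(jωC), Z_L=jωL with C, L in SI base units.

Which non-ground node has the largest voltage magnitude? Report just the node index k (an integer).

1

Element admittances at ω=41400 rad/s:
  Y(R1) = 0.01224+0.000j S between n0,n4
  Y(R2) = 0.4367+0.000j S between n3,n4
  Y(R3) = 0.01036+0.000j S between n2,n0
  Y(C1) = 0.000+0.02103j S between n2,n1
  Y(R4) = 0.4651+0.000j S between n3,n0
  Y(C2) = 0.000+0.1403j S between n4,n2
  Y(R5) = 0.0002198+0.000j S between n3,n4
  Y(C3) = 0.000+0.2745j S between n2,n3
  Y(C4) = 0.000+0.008114j S between n0,n1
  Y(R6) = 0.001127+0.000j S between n2,n4
  Y(C5) = 0.000+0.7990j S between n2,n3
  Y(R7) = 0.01675+0.000j S between n1,n3
  Y(R8) = 0.001560+0.000j S between n3,n0
  Y(R9) = 0.0004695+0.000j S between n0,n2
  I1: injects 0.583 A into n1 (from n4)
Assemble and solve the 4×4 MNA system:
  V(n1)=8.528-15.23j  V(n2)=-0.1986-0.3625j  V(n3)=-0.2253-0.1454j  V(n4)=-1.335+0.2121j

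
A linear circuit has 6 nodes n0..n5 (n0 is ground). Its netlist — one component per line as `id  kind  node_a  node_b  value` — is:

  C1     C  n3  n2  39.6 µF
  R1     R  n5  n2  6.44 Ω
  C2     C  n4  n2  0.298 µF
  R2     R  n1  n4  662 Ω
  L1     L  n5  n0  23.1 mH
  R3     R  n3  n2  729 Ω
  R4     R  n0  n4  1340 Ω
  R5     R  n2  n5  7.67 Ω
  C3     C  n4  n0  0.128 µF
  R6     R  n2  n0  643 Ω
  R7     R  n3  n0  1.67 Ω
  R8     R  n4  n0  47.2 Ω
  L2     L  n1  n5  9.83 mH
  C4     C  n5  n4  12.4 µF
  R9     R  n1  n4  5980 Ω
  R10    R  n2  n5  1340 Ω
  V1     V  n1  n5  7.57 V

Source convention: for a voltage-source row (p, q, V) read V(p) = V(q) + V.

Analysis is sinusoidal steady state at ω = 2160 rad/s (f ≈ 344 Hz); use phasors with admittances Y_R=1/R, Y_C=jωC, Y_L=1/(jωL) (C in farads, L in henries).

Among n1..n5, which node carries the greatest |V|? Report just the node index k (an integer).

1

Apply KCL at each of the 5 non-ground nodes and solve the resulting linear system.
Node n1: branches {R2, L2, R9, V1} → V_1 = 7.589+0.09834j
Node n2: branches {C1, R1, C2, R3, R5, R6, R10} → V_2 = 0.04117+0.08243j
Node n3: branches {C1, R3, R7} → V_3 = -0.01058+0.007563j
Node n4: branches {C2, R2, R4, C3, R8, C4, R9} → V_4 = 0.1934-0.1977j
Node n5: branches {R1, L1, R5, L2, C4, R10, V1} → V_5 = 0.01865+0.09834j
Source currents: i(V1)=-0.01241+0.3560j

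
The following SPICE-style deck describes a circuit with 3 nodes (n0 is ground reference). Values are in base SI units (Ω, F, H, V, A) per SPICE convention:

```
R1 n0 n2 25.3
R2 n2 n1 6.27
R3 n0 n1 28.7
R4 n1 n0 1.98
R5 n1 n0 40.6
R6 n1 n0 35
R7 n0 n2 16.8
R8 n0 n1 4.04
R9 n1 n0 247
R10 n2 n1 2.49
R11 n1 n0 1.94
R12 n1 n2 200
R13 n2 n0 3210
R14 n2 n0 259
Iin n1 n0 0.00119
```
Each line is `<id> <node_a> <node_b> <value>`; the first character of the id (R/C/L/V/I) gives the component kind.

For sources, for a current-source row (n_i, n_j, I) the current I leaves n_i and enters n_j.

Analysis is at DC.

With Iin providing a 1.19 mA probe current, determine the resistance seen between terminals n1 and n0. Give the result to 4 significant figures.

R_eq = 0.6909 Ω

Apply KCL at each of the 2 non-ground nodes and solve the resulting linear system.
Node n1: branches {R2, R3, R4, R5, R6, R8, R9, R10, R11, R12, Iin} → V_1 = -0.0008221
Node n2: branches {R1, R2, R7, R10, R12, R13, R14} → V_2 = -0.0006954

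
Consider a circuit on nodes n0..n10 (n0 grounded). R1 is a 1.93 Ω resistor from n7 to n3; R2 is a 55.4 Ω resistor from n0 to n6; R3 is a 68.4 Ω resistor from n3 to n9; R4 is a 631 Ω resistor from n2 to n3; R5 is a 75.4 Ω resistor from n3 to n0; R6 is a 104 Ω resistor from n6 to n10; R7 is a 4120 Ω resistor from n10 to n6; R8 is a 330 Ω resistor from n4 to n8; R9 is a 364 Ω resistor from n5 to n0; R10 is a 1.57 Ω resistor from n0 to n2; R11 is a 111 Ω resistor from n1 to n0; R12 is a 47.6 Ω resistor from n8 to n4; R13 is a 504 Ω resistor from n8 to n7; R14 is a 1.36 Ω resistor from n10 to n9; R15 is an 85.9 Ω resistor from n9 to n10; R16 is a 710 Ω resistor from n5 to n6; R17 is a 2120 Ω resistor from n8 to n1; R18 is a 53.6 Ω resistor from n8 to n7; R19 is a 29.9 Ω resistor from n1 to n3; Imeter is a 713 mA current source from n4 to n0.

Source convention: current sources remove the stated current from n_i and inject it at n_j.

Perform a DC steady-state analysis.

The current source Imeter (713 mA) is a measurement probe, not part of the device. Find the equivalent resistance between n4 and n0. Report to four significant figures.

R_eq = 128.3 Ω

MNA unknowns: 10 node voltages V₁..V_10
R1: Y=0.5181 on G[7,3]
R2: Y=0.01805 on G[0,6]
R3: Y=0.01462 on G[3,9]
R4: Y=0.001585 on G[2,3]
R5: Y=0.01326 on G[3,0]
R6: Y=0.009615 on G[6,10]
R7: Y=0.0002427 on G[10,6]
R8: Y=0.003030 on G[4,8]
R9: Y=0.002747 on G[5,0]
R10: Y=0.6369 on G[0,2]
R11: Y=0.009009 on G[1,0]
R12: Y=0.02101 on G[8,4]
R13: Y=0.001984 on G[8,7]
R14: Y=0.7353 on G[10,9]
R15: Y=0.01164 on G[9,10]
R16: Y=0.001408 on G[5,6]
R17: Y=0.0004717 on G[8,1]
R18: Y=0.01866 on G[8,7]
R19: Y=0.03344 on G[1,3]
Imeter: z[4]−=0.713, z[0]+=0.713
solve → V1=-21.60, V2=-0.06663, V3=-26.85, V4=-91.47, V5=-2.141, V6=-6.318, V7=-28.19, V8=-61.81, V9=-18.64, V10=-18.48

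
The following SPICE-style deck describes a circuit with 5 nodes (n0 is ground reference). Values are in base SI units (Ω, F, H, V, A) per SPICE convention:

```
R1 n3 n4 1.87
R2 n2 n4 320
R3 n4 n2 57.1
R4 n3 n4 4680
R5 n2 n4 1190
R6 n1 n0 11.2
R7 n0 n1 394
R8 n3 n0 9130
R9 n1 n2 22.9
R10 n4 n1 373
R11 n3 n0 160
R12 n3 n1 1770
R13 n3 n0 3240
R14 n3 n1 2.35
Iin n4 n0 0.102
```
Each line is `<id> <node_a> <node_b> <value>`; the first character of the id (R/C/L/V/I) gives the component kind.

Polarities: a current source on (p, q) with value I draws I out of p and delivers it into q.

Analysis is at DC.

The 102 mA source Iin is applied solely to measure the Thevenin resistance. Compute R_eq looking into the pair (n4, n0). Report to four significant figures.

Element admittances at DC:
  Y(R1) = 0.5348 S between n3,n4
  Y(R2) = 0.003125 S between n2,n4
  Y(R3) = 0.01751 S between n4,n2
  Y(R4) = 0.0002137 S between n3,n4
  Y(R5) = 0.0008403 S between n2,n4
  Y(R6) = 0.08929 S between n1,n0
  Y(R7) = 0.002538 S between n0,n1
  Y(R8) = 0.0001095 S between n3,n0
  Y(R9) = 0.04367 S between n1,n2
  Y(R10) = 0.002681 S between n4,n1
  Y(R11) = 0.006250 S between n3,n0
  Y(R12) = 0.0005650 S between n3,n1
  Y(R13) = 0.0003086 S between n3,n0
  Y(R14) = 0.4255 S between n3,n1
  Iin: injects 0.102 A into n0 (from n4)
Assemble and solve the 4×4 MNA system:
  V(n1)=-1.022  V(n2)=-1.148  V(n3)=-1.227  V(n4)=-1.405

R_eq = 13.77 Ω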